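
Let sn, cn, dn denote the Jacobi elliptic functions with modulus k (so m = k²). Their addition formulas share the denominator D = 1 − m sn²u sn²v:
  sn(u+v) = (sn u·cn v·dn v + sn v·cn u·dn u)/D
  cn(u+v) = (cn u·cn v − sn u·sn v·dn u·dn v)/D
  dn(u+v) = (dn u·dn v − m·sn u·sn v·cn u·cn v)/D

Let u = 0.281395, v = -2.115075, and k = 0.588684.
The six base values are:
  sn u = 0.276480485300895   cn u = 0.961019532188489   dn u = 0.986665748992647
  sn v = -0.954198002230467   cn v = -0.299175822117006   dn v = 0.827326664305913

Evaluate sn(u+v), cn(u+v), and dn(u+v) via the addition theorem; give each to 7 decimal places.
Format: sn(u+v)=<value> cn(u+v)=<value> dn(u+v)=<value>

m = k² = 0.346548851856
D = 1 − m·sn²u·sn²v = 0.9758803813790563
sn(u+v) = (sn u·cn v·dn v + sn v·cn u·dn u)/D = -0.9732087517509959/0.9758803813790563 = -0.9972623390335145
cn(u+v) = (cn u·cn v − sn u·sn v·dn u·dn v)/D = -0.07216123804232355/0.9758803813790563 = -0.07394475738957839
dn(u+v) = (dn u·dn v − m·sn u·sn v·cn u·cn v)/D = 0.7900087827584775/0.9758803813790563 = 0.8095344448282523

sn(u+v)=-0.9972623 cn(u+v)=-0.0739448 dn(u+v)=0.8095344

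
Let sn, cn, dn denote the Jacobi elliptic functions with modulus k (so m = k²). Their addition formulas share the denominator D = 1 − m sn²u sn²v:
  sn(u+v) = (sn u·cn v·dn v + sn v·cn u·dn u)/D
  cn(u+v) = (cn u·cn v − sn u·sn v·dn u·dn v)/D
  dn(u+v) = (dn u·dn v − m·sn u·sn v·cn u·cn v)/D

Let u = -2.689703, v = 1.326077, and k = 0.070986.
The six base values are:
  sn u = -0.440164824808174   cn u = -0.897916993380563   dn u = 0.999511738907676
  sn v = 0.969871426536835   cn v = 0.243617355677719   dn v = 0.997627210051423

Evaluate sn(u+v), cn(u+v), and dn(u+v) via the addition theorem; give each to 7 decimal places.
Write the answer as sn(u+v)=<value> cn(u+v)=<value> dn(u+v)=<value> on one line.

sn(u+v)=-0.9783146 cn(u+v)=0.2071244 dn(u+v)=0.9975857

m = k² = 0.005039012196
D = 1 − m·sn²u·sn²v = 0.9990816580867686
sn(u+v) = (sn u·cn v·dn v + sn v·cn u·dn u)/D = -0.9774161784235553/0.9990816580867686 = -0.978314605730324
cn(u+v) = (cn u·cn v − sn u·sn v·dn u·dn v)/D = 0.2069342254952026/0.9990816580867686 = 0.2071244365465378
dn(u+v) = (dn u·dn v − m·sn u·sn v·cn u·cn v)/D = 0.9966695428233886/0.9990816580867686 = 0.9975856675539424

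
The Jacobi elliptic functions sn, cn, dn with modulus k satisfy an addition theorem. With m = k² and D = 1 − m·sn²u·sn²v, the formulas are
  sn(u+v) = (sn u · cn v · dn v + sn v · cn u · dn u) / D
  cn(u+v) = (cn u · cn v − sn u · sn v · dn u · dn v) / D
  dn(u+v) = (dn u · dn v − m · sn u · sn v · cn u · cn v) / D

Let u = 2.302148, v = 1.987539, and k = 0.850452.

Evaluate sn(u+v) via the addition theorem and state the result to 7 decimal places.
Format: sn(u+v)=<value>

sn u = 0.9949132684801173, cn u = -0.1007352381354707, dn u = 0.5329829524966668
sn v = 0.9978781187163574, cn v = 0.06510960134345301, dn v = 0.5289589015176962
m = k² = 0.723268604304
D = 1 − m·sn²u·sn²v = 0.2871058376891846
sn(u+v) = (sn u·cn v·dn v + sn v·cn u·dn u)/D = -0.01931112585740728/0.2871058376891846 = -0.0672613486818514

sn(u+v)=-0.0672613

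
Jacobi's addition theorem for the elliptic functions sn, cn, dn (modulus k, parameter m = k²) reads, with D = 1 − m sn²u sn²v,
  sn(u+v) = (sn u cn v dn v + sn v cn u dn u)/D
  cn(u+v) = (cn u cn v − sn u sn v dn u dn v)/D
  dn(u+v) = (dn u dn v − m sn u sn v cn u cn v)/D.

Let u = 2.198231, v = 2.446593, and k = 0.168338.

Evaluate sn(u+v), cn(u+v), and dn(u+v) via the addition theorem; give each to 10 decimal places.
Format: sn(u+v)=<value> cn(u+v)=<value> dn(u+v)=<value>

sn(u+v)=-0.9949992851 cn(u+v)=-0.0998820442 dn(u+v)=0.9858727233

sn u = 0.8205951542250587, cn u = -0.5715099236779289, dn u = 0.9904130821752745
sn v = 0.6564056827377425, cn v = -0.7544080988891875, dn v = 0.9938763442278435
m = k² = 0.028337682244
D = 1 − m·sn²u·sn²v = 0.9917782004048372
sn(u+v) = (sn u·cn v·dn v + sn v·cn u·dn u)/D = -0.9868186003334123/0.9917782004048372 = -0.9949992850524437
cn(u+v) = (cn u·cn v − sn u·sn v·dn u·dn v)/D = -0.09906083400750562/0.9917782004048372 = -0.09988204415772564
dn(u+v) = (dn u·dn v − m·sn u·sn v·cn u·cn v)/D = 0.9777670752957731/0.9917782004048372 = 0.9858727232526941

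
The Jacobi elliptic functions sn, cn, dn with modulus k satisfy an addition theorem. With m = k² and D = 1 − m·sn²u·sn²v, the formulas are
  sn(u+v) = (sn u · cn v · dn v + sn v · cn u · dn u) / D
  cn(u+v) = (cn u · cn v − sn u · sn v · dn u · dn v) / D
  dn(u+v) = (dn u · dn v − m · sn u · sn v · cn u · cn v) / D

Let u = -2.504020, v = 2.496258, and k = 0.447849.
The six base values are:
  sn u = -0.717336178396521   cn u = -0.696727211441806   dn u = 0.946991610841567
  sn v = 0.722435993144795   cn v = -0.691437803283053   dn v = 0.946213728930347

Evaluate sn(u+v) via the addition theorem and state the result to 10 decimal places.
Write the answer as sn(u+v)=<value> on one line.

sn(u+v)=-0.0077619064

m = k² = 0.200568726801
D = 1 − m·sn²u·sn²v = 0.9461349040738038
sn(u+v) = (sn u·cn v·dn v + sn v·cn u·dn u)/D = -0.007343810592343115/0.9461349040738038 = -0.007761906426581063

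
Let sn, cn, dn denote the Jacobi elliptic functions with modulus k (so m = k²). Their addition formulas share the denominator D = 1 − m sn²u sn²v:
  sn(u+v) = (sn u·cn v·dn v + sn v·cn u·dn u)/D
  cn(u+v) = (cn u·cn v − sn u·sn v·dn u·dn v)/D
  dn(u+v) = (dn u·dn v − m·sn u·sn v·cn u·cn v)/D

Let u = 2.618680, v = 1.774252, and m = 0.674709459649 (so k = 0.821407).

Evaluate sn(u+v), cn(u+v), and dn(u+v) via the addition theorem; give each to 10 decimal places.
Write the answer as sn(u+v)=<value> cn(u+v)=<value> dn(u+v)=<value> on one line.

sn u = 0.9419071592125668, cn u = -0.3358733443191232, dn u = 0.6335654062863583
sn v = 0.9883817444059271, cn v = 0.1519918659833368, dn v = 0.5838470342217922
m = k² = 0.674709459649
D = 1 − m·sn²u·sn²v = 0.4152335799263864
sn(u+v) = (sn u·cn v·dn v + sn v·cn u·dn u)/D = -0.1267405519375192/0.4152335799263864 = -0.3052271253206161
cn(u+v) = (cn u·cn v − sn u·sn v·dn u·dn v)/D = -0.3954184598536792/0.4152335799263864 = -0.9522795818290514
dn(u+v) = (dn u·dn v − m·sn u·sn v·cn u·cn v)/D = 0.4019713358321022/0.4152335799263864 = 0.9680607620977201

sn(u+v)=-0.3052271253 cn(u+v)=-0.9522795818 dn(u+v)=0.9680607621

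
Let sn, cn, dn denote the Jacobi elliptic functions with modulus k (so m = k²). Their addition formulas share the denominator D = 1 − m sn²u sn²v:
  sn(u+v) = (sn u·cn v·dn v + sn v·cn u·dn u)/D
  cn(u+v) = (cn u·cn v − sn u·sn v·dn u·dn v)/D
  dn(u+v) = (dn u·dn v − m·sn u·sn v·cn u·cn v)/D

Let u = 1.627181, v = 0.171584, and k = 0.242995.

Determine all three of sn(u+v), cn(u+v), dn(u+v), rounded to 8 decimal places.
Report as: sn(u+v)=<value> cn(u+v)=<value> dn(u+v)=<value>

sn u = 0.9995063282330206, cn u = -0.03141814479158919, dn u = 0.9700575832566693
sn v = 0.1706946105551009, cn v = 0.9853239822147041, dn v = 0.9991394200766962
m = k² = 0.059046570025
D = 1 − m·sn²u·sn²v = 0.9982812789767313
sn(u+v) = (sn u·cn v·dn v + sn v·cn u·dn u)/D = 0.9787876945917219/0.9982812789767313 = 0.9804728538984614
cn(u+v) = (cn u·cn v − sn u·sn v·dn u·dn v)/D = -0.1963164814050022/0.9982812789767313 = -0.1966544755865126
dn(u+v) = (dn u·dn v − m·sn u·sn v·cn u·cn v)/D = 0.9695346311385176/0.9982812789767313 = 0.9712038596299432

sn(u+v)=0.98047285 cn(u+v)=-0.19665448 dn(u+v)=0.97120386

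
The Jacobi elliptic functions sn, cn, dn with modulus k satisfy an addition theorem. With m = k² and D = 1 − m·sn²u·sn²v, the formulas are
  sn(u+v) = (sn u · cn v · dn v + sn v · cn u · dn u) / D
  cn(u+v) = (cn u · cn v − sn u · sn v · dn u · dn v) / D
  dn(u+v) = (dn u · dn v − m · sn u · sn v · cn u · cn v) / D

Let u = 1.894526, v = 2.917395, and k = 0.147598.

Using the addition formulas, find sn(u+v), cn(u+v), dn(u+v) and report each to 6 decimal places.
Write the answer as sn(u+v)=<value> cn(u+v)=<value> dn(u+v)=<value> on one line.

sn(u+v)=-0.997355 cn(u+v)=0.072679 dn(u+v)=0.989106

sn u = 0.9518051387792914, cn u = -0.3067034036220233, dn u = 0.9900828730269823
sn v = 0.2391302592932585, cn v = -0.9709874968764217, dn v = 0.9993769321566662
m = k² = 0.021785169604
D = 1 − m·sn²u·sn²v = 0.9988714362267609
sn(u+v) = (sn u·cn v·dn v + sn v·cn u·dn u)/D = -0.9962297774620475/0.9988714362267609 = -0.997355356586537
cn(u+v) = (cn u·cn v − sn u·sn v·dn u·dn v)/D = 0.07259735950867239/0.9988714362267609 = 0.07267938282719253
dn(u+v) = (dn u·dn v − m·sn u·sn v·cn u·cn v)/D = 0.9879893403845955/0.9988714362267609 = 0.9891056091429818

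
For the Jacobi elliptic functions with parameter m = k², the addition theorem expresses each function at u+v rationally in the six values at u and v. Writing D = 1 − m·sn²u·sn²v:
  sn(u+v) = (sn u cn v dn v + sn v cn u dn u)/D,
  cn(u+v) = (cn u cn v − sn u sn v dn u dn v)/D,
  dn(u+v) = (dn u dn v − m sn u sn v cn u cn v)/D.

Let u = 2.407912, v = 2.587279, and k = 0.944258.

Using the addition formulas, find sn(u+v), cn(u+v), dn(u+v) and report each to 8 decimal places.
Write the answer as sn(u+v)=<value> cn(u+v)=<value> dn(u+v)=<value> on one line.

sn u = 0.9990454049717705, cn u = 0.04368385061771852, dn u = 0.3317804922448696
sn v = 0.9998803474953676, cn v = -0.01546902364543482, dn v = 0.3295302513608905
m = k² = 0.891623170564
D = 1 − m·sn²u·sn²v = 0.1102912450153383
sn(u+v) = (sn u·cn v·dn v + sn v·cn u·dn u)/D = 0.009399070092277294/0.1102912450153383 = 0.08522045508662232
cn(u+v) = (cn u·cn v − sn u·sn v·dn u·dn v)/D = -0.1098900186933911/0.1102912450153383 = -0.9963621199317189
dn(u+v) = (dn u·dn v − m·sn u·sn v·cn u·cn v)/D = 0.1099335730816753/0.1102912450153383 = 0.9967570233374987

sn(u+v)=0.08522046 cn(u+v)=-0.99636212 dn(u+v)=0.99675702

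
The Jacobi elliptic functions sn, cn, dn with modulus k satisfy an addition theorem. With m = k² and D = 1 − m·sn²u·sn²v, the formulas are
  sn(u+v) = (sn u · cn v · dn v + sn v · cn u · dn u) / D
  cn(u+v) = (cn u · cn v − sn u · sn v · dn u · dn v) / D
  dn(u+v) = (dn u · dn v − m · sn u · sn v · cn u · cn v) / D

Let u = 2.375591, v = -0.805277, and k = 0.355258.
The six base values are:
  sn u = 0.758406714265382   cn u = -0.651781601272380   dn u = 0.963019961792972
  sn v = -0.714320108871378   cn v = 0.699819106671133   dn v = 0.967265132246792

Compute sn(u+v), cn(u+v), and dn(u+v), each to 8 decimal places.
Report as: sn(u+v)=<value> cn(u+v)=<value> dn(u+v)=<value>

m = k² = 0.126208246564
D = 1 − m·sn²u·sn²v = 0.9629594161373526
sn(u+v) = (sn u·cn v·dn v + sn v·cn u·dn u)/D = 0.9617370718890456/0.9629594161373526 = 0.9987306378360054
cn(u+v) = (cn u·cn v − sn u·sn v·dn u·dn v)/D = 0.04850403778940336/0.9629594161373526 = 0.05036976322840685
dn(u+v) = (dn u·dn v − m·sn u·sn v·cn u·cn v)/D = 0.9003088410652852/0.9629594161373526 = 0.934939547791772

sn(u+v)=0.99873064 cn(u+v)=0.05036976 dn(u+v)=0.93493955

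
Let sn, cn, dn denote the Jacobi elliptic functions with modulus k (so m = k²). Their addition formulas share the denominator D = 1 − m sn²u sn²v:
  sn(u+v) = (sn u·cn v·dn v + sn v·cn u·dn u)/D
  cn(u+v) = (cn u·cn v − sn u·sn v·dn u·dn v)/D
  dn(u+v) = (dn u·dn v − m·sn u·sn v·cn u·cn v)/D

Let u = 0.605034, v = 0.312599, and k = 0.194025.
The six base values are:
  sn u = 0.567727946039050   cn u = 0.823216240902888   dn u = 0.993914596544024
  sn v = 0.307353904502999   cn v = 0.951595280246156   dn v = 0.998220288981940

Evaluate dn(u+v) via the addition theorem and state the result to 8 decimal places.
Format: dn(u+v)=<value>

m = k² = 0.037645700625
D = 1 − m·sn²u·sn²v = 0.9988537657040476
dn(u+v) = (dn u·dn v − m·sn u·sn v·cn u·cn v)/D = 0.9869998245738733/0.9988537657040476 = 0.9881324558837509

dn(u+v)=0.98813246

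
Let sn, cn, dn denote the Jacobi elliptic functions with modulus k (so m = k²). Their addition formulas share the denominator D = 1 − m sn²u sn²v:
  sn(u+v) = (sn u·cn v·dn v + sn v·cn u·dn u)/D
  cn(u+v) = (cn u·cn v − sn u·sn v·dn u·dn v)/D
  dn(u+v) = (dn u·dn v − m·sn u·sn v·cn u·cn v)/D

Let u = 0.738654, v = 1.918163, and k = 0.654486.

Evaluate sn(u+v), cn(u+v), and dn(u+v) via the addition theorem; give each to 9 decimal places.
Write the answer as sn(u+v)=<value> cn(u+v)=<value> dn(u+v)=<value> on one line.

sn(u+v)=0.776738843 cn(u+v)=-0.629822808 dn(u+v)=0.861141878

sn u = 0.6541339306616697, cn u = 0.7563787416084047, dn u = 0.9037211856860365
sn v = 0.9958473367497177, cn v = -0.09103890315955189, dn v = 0.758418282762771
m = k² = 0.428351924196
D = 1 − m·sn²u·sn²v = 0.8182310875646335
sn(u+v) = (sn u·cn v·dn v + sn v·cn u·dn u)/D = 0.6355518682355931/0.8182310875646335 = 0.7767388429682339
cn(u+v) = (cn u·cn v − sn u·sn v·dn u·dn v)/D = -0.5153406013884897/0.8182310875646335 = -0.6298228082757636
dn(u+v) = (dn u·dn v − m·sn u·sn v·cn u·cn v)/D = 0.7046130550967986/0.8182310875646335 = 0.8611418776497415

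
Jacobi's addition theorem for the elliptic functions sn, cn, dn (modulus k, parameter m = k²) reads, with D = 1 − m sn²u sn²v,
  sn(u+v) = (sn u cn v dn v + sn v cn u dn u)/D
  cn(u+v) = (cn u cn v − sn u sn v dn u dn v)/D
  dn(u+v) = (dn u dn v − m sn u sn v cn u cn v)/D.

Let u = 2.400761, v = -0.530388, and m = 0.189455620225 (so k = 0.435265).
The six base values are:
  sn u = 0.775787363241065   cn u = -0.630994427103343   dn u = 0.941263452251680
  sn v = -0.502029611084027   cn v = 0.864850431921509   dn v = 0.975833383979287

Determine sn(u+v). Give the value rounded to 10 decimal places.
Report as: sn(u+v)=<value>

m = k² = 0.189455620225
D = 1 − m·sn²u·sn²v = 0.9712623293634604
sn(u+v) = (sn u·cn v·dn v + sn v·cn u·dn u)/D = 0.9528971333102305/0.9712623293634604 = 0.9810914152664956

sn(u+v)=0.9810914153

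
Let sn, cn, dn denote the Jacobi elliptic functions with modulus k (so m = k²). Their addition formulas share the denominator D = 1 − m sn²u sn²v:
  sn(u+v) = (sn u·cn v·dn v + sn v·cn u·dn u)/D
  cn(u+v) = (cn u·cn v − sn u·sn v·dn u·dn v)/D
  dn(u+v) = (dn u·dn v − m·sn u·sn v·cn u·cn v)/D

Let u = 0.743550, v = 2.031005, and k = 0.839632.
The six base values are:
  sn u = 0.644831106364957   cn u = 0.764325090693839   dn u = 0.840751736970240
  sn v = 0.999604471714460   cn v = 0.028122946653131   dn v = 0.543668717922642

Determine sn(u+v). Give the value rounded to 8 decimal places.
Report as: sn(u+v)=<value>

sn(u+v)=0.92238294

m = k² = 0.704981895424
D = 1 − m·sn²u·sn²v = 0.7070953249272523
sn(u+v) = (sn u·cn v·dn v + sn v·cn u·dn u)/D = 0.6522126660956767/0.7070953249272523 = 0.9223829420209756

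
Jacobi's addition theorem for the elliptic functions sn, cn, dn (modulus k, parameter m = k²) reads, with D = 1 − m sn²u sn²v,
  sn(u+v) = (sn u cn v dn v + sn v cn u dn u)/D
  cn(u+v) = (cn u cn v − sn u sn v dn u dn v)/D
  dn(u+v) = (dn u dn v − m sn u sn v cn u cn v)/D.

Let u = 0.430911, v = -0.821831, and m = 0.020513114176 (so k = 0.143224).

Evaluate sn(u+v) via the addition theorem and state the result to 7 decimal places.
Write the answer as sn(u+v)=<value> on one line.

sn(u+v)=-0.3808560

sn u = 0.4174592427003202, cn u = 0.908695647994462, dn u = 0.998210966713684
sn v = -0.7312647331278668, cn v = 0.6820937546140045, dn v = 0.9945002015916745
m = k² = 0.020513114176
D = 1 − m·sn²u·sn²v = 0.9980883471993731
sn(u+v) = (sn u·cn v·dn v + sn v·cn u·dn u)/D = -0.3801279783575175/0.9980883471993731 = -0.3808560428785219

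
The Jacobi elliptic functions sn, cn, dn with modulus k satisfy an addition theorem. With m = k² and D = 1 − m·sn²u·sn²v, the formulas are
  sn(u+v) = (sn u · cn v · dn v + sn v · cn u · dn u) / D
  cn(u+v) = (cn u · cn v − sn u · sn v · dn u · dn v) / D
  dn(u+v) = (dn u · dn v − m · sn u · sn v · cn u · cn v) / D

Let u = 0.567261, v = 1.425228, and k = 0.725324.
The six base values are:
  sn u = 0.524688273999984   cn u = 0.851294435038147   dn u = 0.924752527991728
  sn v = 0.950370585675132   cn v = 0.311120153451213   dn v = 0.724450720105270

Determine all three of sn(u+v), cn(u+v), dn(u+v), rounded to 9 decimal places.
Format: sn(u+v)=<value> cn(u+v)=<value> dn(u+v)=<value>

m = k² = 0.526094904976
D = 1 − m·sn²u·sn²v = 0.8691864338299594
sn(u+v) = (sn u·cn v·dn v + sn v·cn u·dn u)/D = 0.8664267152408129/0.8691864338299594 = 0.9968249405631123
cn(u+v) = (cn u·cn v − sn u·sn v·dn u·dn v)/D = -0.06920840896204577/0.8691864338299594 = -0.07962435476251938
dn(u+v) = (dn u·dn v − m·sn u·sn v·cn u·cn v)/D = 0.6004565837948938/0.8691864338299594 = 0.6908259959247848

sn(u+v)=0.996824941 cn(u+v)=-0.079624355 dn(u+v)=0.690825996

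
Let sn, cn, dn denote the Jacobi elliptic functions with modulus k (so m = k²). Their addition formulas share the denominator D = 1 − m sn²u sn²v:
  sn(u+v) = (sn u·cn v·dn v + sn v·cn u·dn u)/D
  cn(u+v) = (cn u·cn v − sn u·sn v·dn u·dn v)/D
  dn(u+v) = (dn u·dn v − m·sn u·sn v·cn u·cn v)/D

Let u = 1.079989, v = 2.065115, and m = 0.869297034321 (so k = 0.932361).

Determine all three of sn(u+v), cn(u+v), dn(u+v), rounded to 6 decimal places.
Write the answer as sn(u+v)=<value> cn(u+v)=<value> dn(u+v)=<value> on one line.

sn(u+v)=0.964361 cn(u+v)=-0.264590 dn(u+v)=0.437677

sn u = 0.8058824334138388, cn u = 0.5920755893591541, dn u = 0.6598773269748073
sn v = 0.989760026529311, cn v = 0.1427413390882177, dn v = 0.3852466364418921
m = k² = 0.869297034321
D = 1 − m·sn²u·sn²v = 0.4469410863852895
sn(u+v) = (sn u·cn v·dn v + sn v·cn u·dn u)/D = 0.4310125030007956/0.4469410863852895 = 0.9643608881131987
cn(u+v) = (cn u·cn v − sn u·sn v·dn u·dn v)/D = -0.1182563188850894/0.4469410863852895 = -0.2645903956637933
dn(u+v) = (dn u·dn v − m·sn u·sn v·cn u·cn v)/D = 0.195615641620816/0.4469410863852895 = 0.4376765698649235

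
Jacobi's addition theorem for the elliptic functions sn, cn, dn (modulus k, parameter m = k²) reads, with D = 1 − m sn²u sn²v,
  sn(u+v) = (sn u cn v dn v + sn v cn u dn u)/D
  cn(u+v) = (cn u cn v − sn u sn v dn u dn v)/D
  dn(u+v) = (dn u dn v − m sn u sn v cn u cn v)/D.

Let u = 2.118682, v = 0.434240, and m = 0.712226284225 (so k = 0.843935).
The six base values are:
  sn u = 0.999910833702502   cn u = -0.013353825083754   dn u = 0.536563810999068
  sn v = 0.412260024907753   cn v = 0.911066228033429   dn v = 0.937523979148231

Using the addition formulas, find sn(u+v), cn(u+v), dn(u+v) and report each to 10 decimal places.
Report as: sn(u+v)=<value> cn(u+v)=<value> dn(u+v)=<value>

sn(u+v)=0.9683079610 cn(u+v)=-0.2497592693 dn(u+v)=0.5763698226

m = k² = 0.712226284225
D = 1 − m·sn²u·sn²v = 0.8789727974600977
sn(u+v) = (sn u·cn v·dn v + sn v·cn u·dn u)/D = 0.8511163573105438/0.8789727974600977 = 0.9683079610312759
cn(u+v) = (cn u·cn v − sn u·sn v·dn u·dn v)/D = -0.2195316036320526/0.8789727974600977 = -0.2497592693043707
dn(u+v) = (dn u·dn v − m·sn u·sn v·cn u·cn v)/D = 0.5066133953766911/0.8789727974600977 = 0.5763698226391239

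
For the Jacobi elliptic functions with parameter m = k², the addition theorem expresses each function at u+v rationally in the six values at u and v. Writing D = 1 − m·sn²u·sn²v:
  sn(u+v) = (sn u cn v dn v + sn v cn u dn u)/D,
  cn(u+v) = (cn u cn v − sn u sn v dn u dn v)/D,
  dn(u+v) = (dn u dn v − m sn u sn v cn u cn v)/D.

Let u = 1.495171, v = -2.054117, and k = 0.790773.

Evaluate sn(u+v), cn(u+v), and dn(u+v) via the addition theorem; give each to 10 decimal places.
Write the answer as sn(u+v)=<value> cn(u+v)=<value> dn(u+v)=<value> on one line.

sn u = 0.9545684372871392, cn u = 0.2979917759522719, dn u = 0.6559009733319909
sn v = -0.998910863741391, cn v = -0.04665925738187605, dn v = 0.6132205494713352
m = k² = 0.625321937529
D = 1 − m·sn²u·sn²v = 0.4314465773397394
sn(u+v) = (sn u·cn v·dn v + sn v·cn u·dn u)/D = -0.2225527295412021/0.4314465773397394 = -0.5158291691950418
cn(u+v) = (cn u·cn v − sn u·sn v·dn u·dn v)/D = 0.3696166009149701/0.4314465773397394 = 0.8566914661694448
dn(u+v) = (dn u·dn v − m·sn u·sn v·cn u·cn v)/D = 0.3939214772412591/0.4314465773397394 = 0.913024921115711

sn(u+v)=-0.5158291692 cn(u+v)=0.8566914662 dn(u+v)=0.9130249211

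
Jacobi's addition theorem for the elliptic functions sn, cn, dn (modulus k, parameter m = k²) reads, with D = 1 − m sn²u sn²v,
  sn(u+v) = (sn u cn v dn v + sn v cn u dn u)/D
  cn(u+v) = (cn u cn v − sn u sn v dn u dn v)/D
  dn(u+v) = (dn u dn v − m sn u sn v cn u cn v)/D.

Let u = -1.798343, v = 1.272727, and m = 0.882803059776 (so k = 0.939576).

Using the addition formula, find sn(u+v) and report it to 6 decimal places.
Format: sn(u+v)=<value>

sn(u+v)=-0.484325

sn u = -0.9665694334933204, cn u = 0.2564050121124813, dn u = 0.4186114306575626
sn v = 0.8691814397628969, cn v = 0.4944933010382421, dn v = 0.5771162312394039
m = k² = 0.882803059776
D = 1 − m·sn²u·sn²v = 0.3769099276945139
sn(u+v) = (sn u·cn v·dn v + sn v·cn u·dn u)/D = -0.1825469109283284/0.3769099276945139 = -0.4843250270560211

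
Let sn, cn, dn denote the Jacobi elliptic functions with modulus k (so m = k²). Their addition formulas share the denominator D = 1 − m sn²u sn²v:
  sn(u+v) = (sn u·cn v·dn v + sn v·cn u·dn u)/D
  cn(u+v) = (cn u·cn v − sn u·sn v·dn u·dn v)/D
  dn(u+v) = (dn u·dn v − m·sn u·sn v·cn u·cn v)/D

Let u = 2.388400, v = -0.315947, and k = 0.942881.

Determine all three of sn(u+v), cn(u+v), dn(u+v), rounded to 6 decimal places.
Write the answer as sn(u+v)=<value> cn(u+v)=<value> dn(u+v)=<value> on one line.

sn(u+v)=0.987720 cn(u+v)=0.156237 dn(u+v)=0.364248

sn u = 0.9988937374740633, cn u = 0.04702447485190151, dn u = 0.3360674351839846
sn v = -0.3063772494855465, cn v = 0.9519101748577285, dn v = 0.9573661331175707
m = k² = 0.889024580161
D = 1 − m·sn²u·sn²v = 0.9167344461212948
sn(u+v) = (sn u·cn v·dn v + sn v·cn u·dn u)/D = 0.9054765961663436/0.9167344461212948 = 0.9877196171665816
cn(u+v) = (cn u·cn v − sn u·sn v·dn u·dn v)/D = 0.1432277155453145/0.9167344461212948 = 0.1562368646136417
dn(u+v) = (dn u·dn v − m·sn u·sn v·cn u·cn v)/D = 0.3339185210097366/0.9167344461212948 = 0.3642478172632724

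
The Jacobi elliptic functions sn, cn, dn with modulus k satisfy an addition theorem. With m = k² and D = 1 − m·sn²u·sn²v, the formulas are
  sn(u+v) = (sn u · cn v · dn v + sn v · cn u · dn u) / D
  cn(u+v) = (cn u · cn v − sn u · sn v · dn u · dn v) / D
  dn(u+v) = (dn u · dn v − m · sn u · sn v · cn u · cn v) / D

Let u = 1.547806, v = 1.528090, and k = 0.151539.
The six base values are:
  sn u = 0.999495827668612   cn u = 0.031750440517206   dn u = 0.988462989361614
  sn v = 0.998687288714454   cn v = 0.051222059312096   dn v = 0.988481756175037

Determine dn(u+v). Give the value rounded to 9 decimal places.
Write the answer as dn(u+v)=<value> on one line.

dn(u+v)=0.999919233

m = k² = 0.022964068521
D = 1 − m·sn²u·sn²v = 0.9771192714113142
dn(u+v) = (dn u·dn v − m·sn u·sn v·cn u·cn v)/D = 0.9770403524770145/0.9771192714113142 = 0.9999192330592501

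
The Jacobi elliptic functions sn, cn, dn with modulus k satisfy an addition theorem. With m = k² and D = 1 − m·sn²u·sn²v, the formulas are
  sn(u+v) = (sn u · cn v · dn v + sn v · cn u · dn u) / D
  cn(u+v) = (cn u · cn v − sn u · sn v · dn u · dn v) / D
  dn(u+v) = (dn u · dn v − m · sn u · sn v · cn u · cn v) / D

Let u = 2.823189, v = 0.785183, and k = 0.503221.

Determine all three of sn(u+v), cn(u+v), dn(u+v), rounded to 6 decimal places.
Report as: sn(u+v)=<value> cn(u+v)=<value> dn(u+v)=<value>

sn(u+v)=-0.230734 cn(u+v)=-0.973017 dn(u+v)=0.993236

sn u = 0.5185619797518919, cn u = -0.8550400418435375, dn u = 0.9653519723414484
sn v = 0.6941241741558236, cn v = 0.7198552846596987, dn v = 0.9370117417998973
m = k² = 0.253231374841
D = 1 − m·sn²u·sn²v = 0.9671909847147326
sn(u+v) = (sn u·cn v·dn v + sn v·cn u·dn u)/D = -0.2231635001902324/0.9671909847147326 = -0.2307336438377299
cn(u+v) = (cn u·cn v − sn u·sn v·dn u·dn v)/D = -0.941093222319818/0.9671909847147326 = -0.9730169503155449
dn(u+v) = (dn u·dn v − m·sn u·sn v·cn u·cn v)/D = 0.9606492519114123/0.9671909847147326 = 0.9932363587887972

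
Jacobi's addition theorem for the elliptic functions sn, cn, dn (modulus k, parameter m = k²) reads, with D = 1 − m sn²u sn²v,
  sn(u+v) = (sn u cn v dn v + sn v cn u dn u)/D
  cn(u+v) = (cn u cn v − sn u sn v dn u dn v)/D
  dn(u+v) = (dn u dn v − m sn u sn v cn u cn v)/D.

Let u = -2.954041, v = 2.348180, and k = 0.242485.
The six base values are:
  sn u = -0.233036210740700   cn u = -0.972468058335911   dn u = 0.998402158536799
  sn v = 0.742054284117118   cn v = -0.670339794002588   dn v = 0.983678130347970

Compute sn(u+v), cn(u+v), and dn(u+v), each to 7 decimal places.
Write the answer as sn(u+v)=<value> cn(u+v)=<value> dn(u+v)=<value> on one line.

sn(u+v)=-0.5678057 cn(u+v)=0.8231626 dn(u+v)=0.9904762

m = k² = 0.058798975225
D = 1 − m·sn²u·sn²v = 0.9982417204284134
sn(u+v) = (sn u·cn v·dn v + sn v·cn u·dn u)/D = -0.5668072979575316/0.9982417204284134 = -0.5678056590484678
cn(u+v) = (cn u·cn v − sn u·sn v·dn u·dn v)/D = 0.8217152909529923/0.9982417204284134 = 0.8231626410087712
dn(u+v) = (dn u·dn v − m·sn u·sn v·cn u·cn v)/D = 0.9887346233790011/0.9982417204284134 = 0.990476157372653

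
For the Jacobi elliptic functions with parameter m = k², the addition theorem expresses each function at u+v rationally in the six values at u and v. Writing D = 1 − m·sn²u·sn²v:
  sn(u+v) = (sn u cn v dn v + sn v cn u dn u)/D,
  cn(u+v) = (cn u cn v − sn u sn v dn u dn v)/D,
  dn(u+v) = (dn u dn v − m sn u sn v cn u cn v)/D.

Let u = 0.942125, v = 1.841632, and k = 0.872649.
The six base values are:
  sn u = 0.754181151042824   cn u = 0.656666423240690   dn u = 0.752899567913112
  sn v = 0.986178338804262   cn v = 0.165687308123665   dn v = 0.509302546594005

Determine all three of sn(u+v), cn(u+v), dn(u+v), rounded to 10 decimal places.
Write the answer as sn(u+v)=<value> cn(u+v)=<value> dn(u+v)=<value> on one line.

sn(u+v)=0.9524204949 cn(u+v)=-0.3047871402 dn(u+v)=0.5560799675

m = k² = 0.761516277201
D = 1 − m·sn²u·sn²v = 0.5787485031978277
sn(u+v) = (sn u·cn v·dn v + sn v·cn u·dn u)/D = 0.5512119358578869/0.5787485031978277 = 0.9524204949338275
cn(u+v) = (cn u·cn v − sn u·sn v·dn u·dn v)/D = -0.1763951011834703/0.5787485031978277 = -0.3047871401978814
dn(u+v) = (dn u·dn v − m·sn u·sn v·cn u·cn v)/D = 0.3218304488749939/0.5787485031978277 = 0.5560799675450494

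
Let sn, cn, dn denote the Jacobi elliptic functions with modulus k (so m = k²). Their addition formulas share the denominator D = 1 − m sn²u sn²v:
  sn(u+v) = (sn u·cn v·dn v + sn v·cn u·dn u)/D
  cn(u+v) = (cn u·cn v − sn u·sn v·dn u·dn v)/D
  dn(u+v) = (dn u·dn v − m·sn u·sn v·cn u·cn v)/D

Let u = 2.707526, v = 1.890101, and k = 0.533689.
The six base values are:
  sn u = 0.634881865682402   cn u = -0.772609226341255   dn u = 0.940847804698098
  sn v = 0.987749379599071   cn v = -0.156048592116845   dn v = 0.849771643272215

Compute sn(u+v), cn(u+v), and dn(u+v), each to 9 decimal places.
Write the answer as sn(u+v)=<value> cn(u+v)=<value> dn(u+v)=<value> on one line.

m = k² = 0.284823948721
D = 1 − m·sn²u·sn²v = 0.8879902368300034
sn(u+v) = (sn u·cn v·dn v + sn v·cn u·dn u)/D = -0.8021915585121967/0.8879902368300034 = -0.903378804451617
cn(u+v) = (cn u·cn v − sn u·sn v·dn u·dn v)/D = -0.3808088288855425/0.8879902368300034 = -0.4288434862132887
dn(u+v) = (dn u·dn v − m·sn u·sn v·cn u·cn v)/D = 0.7779712283728551/0.8879902368300034 = 0.87610335801675

sn(u+v)=-0.903378804 cn(u+v)=-0.428843486 dn(u+v)=0.876103358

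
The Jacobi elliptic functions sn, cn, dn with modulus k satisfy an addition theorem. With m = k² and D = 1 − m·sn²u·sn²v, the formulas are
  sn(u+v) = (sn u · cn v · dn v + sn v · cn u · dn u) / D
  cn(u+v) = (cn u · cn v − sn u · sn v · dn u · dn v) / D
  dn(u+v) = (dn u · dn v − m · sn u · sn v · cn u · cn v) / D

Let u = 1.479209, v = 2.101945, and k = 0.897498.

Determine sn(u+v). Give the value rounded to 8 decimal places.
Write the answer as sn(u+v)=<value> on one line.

sn(u+v)=0.75885533

sn u = 0.929434322094963, cn u = 0.3689875891027726, dn u = 0.5515142881330981
sn v = 0.9972373983556893, cn v = 0.07428035622408011, dn v = 0.4460288761634689
m = k² = 0.805502660004
D = 1 − m·sn²u·sn²v = 0.3080073126469781
sn(u+v) = (sn u·cn v·dn v + sn v·cn u·dn u)/D = 0.2337329921368035/0.3080073126469781 = 0.7588553340767466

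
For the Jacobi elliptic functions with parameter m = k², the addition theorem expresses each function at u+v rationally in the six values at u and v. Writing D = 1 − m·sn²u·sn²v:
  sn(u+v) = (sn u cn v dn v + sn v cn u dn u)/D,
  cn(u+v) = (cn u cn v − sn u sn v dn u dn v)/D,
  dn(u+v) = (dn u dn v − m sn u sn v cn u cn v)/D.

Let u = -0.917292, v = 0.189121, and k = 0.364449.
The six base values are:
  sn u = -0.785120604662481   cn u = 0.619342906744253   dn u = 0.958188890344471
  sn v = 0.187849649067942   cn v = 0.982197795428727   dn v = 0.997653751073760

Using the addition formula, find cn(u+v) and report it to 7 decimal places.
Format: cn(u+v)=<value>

m = k² = 0.132823073601
D = 1 − m·sn²u·sn²v = 0.9971108702109062
cn(u+v) = (cn u·cn v − sn u·sn v·dn u·dn v)/D = 0.7493038041202537/0.9971108702109062 = 0.7514749126762233

cn(u+v)=0.7514749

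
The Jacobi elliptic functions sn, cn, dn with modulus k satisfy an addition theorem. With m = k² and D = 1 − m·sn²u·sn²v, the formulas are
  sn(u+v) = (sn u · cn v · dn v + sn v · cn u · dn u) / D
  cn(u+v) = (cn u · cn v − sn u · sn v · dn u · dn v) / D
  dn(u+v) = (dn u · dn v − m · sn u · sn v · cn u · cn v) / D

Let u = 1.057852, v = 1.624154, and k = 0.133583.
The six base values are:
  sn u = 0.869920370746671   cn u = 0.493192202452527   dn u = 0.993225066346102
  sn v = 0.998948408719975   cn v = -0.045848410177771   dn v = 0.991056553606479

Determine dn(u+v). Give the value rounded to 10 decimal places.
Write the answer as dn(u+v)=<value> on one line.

dn(u+v)=0.9981434171

m = k² = 0.017844417889
D = 1 − m·sn²u·sn²v = 0.986524418794043
dn(u+v) = (dn u·dn v − m·sn u·sn v·cn u·cn v)/D = 0.9846928544139811/0.986524418794043 = 0.9981434170861165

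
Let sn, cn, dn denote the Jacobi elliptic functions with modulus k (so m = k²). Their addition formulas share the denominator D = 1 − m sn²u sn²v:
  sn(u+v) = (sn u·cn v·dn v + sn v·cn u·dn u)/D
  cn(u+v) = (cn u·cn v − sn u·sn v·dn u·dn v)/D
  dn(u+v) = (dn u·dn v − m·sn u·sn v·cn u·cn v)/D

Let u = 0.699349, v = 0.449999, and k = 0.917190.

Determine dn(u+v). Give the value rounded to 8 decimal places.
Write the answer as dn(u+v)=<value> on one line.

sn u = 0.6102901072005087, cn u = 0.7921780008641944, dn u = 0.8286601939599578
sn v = 0.4239637337030714, cn v = 0.9056791664295647, dn v = 0.9212988429717329
m = k² = 0.8412374961
D = 1 − m·sn²u·sn²v = 0.9436818087059881
dn(u+v) = (dn u·dn v − m·sn u·sn v·cn u·cn v)/D = 0.6072797170450917/0.9436818087059881 = 0.6435216949639162

dn(u+v)=0.64352169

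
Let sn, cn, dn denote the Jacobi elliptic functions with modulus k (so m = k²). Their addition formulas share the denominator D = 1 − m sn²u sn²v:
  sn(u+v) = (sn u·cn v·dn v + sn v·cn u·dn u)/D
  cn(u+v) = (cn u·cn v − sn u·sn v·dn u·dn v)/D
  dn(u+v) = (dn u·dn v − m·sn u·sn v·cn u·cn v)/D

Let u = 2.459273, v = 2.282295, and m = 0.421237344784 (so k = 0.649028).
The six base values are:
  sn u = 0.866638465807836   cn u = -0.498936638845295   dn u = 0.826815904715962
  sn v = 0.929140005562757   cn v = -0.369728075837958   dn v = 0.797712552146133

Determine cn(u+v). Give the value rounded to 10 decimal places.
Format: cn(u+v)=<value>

m = k² = 0.421237344784
D = 1 − m·sn²u·sn²v = 0.7268727018215589
cn(u+v) = (cn u·cn v − sn u·sn v·dn u·dn v)/D = -0.3466267533877881/0.7268727018215589 = -0.4768740833424255

cn(u+v)=-0.4768740833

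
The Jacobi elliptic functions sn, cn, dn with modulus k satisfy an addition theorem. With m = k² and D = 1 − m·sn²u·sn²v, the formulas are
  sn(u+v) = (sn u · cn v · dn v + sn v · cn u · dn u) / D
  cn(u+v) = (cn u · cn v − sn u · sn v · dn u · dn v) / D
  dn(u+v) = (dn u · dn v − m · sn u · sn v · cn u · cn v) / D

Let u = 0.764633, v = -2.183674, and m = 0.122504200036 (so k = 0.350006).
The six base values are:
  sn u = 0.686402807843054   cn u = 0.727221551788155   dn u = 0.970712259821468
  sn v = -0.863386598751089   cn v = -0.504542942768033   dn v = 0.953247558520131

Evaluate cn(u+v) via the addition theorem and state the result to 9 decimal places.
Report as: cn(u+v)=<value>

m = k² = 0.122504200036
D = 1 − m·sn²u·sn²v = 0.9569751179698537
cn(u+v) = (cn u·cn v − sn u·sn v·dn u·dn v)/D = 0.1814641898692765/0.9569751179698537 = 0.1896226834551752

cn(u+v)=0.189622683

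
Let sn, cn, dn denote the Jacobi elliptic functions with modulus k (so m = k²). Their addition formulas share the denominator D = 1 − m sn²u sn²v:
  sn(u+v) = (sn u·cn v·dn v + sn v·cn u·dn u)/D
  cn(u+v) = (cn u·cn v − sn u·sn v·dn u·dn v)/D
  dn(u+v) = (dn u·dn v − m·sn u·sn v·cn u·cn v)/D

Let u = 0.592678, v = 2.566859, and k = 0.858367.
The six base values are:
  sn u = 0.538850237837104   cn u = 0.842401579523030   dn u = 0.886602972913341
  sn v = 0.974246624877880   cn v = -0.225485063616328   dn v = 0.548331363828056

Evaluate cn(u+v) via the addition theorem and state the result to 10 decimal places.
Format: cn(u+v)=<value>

m = k² = 0.736793906689
D = 1 − m·sn²u·sn²v = 0.796942047291105
cn(u+v) = (cn u·cn v − sn u·sn v·dn u·dn v)/D = -0.4451657741381805/0.796942047291105 = -0.5585924041168975

cn(u+v)=-0.5585924041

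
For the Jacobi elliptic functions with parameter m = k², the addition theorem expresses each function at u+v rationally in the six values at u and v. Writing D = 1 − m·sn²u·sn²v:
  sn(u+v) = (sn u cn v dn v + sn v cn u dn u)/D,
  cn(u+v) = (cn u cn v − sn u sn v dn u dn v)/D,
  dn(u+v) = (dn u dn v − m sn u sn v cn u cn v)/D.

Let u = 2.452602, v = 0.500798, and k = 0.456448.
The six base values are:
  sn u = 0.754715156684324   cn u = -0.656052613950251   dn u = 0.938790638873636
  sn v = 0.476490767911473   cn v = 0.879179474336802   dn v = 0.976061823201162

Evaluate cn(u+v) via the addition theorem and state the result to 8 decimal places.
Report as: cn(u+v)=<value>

m = k² = 0.208344776704
D = 1 − m·sn²u·sn²v = 0.9730562685151675
cn(u+v) = (cn u·cn v − sn u·sn v·dn u·dn v)/D = -0.9063094038020811/0.9730562685151675 = -0.9314049280881376

cn(u+v)=-0.93140493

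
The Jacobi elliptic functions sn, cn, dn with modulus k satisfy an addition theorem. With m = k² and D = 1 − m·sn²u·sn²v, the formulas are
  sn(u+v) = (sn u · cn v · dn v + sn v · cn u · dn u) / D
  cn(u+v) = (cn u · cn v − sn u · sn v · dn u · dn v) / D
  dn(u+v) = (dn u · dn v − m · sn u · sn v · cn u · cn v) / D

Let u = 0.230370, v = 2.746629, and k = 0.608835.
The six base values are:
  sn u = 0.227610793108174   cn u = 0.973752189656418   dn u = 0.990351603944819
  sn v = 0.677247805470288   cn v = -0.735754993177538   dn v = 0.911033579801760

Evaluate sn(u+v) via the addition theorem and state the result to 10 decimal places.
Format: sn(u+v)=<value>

m = k² = 0.370680057225
D = 1 − m·sn²u·sn²v = 0.9911919425540898
sn(u+v) = (sn u·cn v·dn v + sn v·cn u·dn u)/D = 0.500541744176369/0.9911919425540898 = 0.5049897226631806

sn(u+v)=0.5049897227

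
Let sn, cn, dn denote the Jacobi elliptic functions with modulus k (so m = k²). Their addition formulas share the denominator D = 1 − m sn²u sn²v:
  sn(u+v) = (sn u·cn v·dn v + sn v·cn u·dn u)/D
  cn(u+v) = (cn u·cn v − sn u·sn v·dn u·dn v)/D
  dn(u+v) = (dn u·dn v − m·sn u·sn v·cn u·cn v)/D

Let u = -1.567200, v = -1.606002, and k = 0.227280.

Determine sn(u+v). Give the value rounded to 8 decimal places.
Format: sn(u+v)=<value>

sn u = -0.9997155489605662, cn u = 0.02384997204346054, dn u = 0.9738445382806382
sn v = -0.9999029171997706, cn v = -0.01393399351904122, dn v = 0.9738346014441654
m = k² = 0.0516561984
D = 1 − m·sn²u·sn²v = 0.9483832084040281
sn(u+v) = (sn u·cn v·dn v + sn v·cn u·dn u)/D = -0.009658364957754757/0.9483832084040281 = -0.0101840320159276

sn(u+v)=-0.01018403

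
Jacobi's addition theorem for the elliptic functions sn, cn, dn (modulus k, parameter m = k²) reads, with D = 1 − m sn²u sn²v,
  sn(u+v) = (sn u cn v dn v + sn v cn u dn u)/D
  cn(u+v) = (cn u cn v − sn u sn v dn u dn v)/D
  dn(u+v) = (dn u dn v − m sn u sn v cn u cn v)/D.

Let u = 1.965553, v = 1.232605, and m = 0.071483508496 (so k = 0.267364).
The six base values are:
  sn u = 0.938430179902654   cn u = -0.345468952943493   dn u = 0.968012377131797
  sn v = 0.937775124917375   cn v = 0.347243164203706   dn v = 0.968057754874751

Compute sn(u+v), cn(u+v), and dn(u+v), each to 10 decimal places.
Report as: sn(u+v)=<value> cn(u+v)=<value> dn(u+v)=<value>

sn(u+v)=0.0019537251 cn(u+v)=-0.9999980915 dn(u+v)=0.9999998636

m = k² = 0.071483508496
D = 1 − m·sn²u·sn²v = 0.9446385814438117
sn(u+v) = (sn u·cn v·dn v + sn v·cn u·dn u)/D = 0.001845564123437808/0.9446385814438117 = 0.001953725117406275
cn(u+v) = (cn u·cn v − sn u·sn v·dn u·dn v)/D = -0.9446367785795995/0.9446385814438117 = -0.9999980914772616
dn(u+v) = (dn u·dn v − m·sn u·sn v·cn u·cn v)/D = 0.9446384525688667/0.9446385814438117 = 0.9999998635722195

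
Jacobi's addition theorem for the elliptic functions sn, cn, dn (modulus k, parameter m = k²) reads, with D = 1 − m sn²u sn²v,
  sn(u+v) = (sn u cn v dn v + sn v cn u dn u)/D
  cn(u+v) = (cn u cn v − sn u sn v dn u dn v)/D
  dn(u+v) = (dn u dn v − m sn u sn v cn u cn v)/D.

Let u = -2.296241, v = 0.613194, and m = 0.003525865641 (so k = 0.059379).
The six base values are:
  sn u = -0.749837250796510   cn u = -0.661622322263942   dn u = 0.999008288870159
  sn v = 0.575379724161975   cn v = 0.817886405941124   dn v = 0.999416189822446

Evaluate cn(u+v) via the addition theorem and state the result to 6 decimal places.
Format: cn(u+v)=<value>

cn(u+v)=-0.110443

m = k² = 0.003525865641
D = 1 − m·sn²u·sn²v = 0.9993436901993594
cn(u+v) = (cn u·cn v − sn u·sn v·dn u·dn v)/D = -0.110370247650816/0.9993436901993594 = -0.110442732298433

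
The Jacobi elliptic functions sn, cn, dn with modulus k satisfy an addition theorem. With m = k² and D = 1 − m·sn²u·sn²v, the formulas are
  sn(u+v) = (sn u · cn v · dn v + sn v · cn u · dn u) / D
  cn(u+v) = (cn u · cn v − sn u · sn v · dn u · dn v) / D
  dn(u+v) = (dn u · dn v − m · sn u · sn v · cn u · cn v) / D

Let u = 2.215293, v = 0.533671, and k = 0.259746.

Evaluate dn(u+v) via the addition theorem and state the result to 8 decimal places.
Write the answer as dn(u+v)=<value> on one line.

dn(u+v)=0.99368316

sn u = 0.8263796638891587, cn u = -0.5631133554715615, dn u = 0.9766912958715229
sn v = 0.5073077920236433, cn v = 0.8617649355549899, dn v = 0.9912801616210799
m = k² = 0.067467984516
D = 1 − m·sn²u·sn²v = 0.9881423112916613
dn(u+v) = (dn u·dn v − m·sn u·sn v·cn u·cn v)/D = 0.9819003751320722/0.9881423112916613 = 0.9936831607266873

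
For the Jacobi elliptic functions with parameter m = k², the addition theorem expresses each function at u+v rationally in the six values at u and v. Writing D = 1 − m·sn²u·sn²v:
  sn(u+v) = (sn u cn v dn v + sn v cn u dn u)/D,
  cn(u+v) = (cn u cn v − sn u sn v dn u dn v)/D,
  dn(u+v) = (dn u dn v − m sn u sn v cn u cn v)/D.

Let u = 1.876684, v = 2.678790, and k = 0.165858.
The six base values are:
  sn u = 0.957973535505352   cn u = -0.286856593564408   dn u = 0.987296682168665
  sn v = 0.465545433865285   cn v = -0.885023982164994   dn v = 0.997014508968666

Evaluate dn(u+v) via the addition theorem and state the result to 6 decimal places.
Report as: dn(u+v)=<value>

m = k² = 0.027508876164
D = 1 − m·sn²u·sn²v = 0.9945285301009039
dn(u+v) = (dn u·dn v − m·sn u·sn v·cn u·cn v)/D = 0.981234473546883/0.9945285301009039 = 0.9866328052422265

dn(u+v)=0.986633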